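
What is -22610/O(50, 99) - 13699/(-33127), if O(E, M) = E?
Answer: -74831652/165635 ≈ -451.79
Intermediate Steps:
-22610/O(50, 99) - 13699/(-33127) = -22610/50 - 13699/(-33127) = -22610*1/50 - 13699*(-1/33127) = -2261/5 + 13699/33127 = -74831652/165635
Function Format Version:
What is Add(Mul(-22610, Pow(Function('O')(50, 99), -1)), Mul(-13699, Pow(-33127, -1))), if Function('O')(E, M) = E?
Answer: Rational(-74831652, 165635) ≈ -451.79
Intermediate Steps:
Add(Mul(-22610, Pow(Function('O')(50, 99), -1)), Mul(-13699, Pow(-33127, -1))) = Add(Mul(-22610, Pow(50, -1)), Mul(-13699, Pow(-33127, -1))) = Add(Mul(-22610, Rational(1, 50)), Mul(-13699, Rational(-1, 33127))) = Add(Rational(-2261, 5), Rational(13699, 33127)) = Rational(-74831652, 165635)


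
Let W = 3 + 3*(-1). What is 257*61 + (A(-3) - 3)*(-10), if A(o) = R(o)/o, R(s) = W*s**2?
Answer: 15707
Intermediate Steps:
W = 0 (W = 3 - 3 = 0)
R(s) = 0 (R(s) = 0*s**2 = 0)
A(o) = 0 (A(o) = 0/o = 0)
257*61 + (A(-3) - 3)*(-10) = 257*61 + (0 - 3)*(-10) = 15677 - 3*(-10) = 15677 + 30 = 15707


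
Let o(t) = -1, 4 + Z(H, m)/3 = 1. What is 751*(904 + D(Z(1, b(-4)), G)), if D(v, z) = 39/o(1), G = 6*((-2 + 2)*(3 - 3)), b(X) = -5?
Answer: 649615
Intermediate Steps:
Z(H, m) = -9 (Z(H, m) = -12 + 3*1 = -12 + 3 = -9)
G = 0 (G = 6*(0*0) = 6*0 = 0)
D(v, z) = -39 (D(v, z) = 39/(-1) = 39*(-1) = -39)
751*(904 + D(Z(1, b(-4)), G)) = 751*(904 - 39) = 751*865 = 649615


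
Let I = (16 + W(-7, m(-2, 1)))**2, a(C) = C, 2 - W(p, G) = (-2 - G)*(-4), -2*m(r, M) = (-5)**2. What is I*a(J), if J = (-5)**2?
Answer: 90000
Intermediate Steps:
J = 25
m(r, M) = -25/2 (m(r, M) = -1/2*(-5)**2 = -1/2*25 = -25/2)
W(p, G) = -6 - 4*G (W(p, G) = 2 - (-2 - G)*(-4) = 2 - (8 + 4*G) = 2 + (-8 - 4*G) = -6 - 4*G)
I = 3600 (I = (16 + (-6 - 4*(-25/2)))**2 = (16 + (-6 + 50))**2 = (16 + 44)**2 = 60**2 = 3600)
I*a(J) = 3600*25 = 90000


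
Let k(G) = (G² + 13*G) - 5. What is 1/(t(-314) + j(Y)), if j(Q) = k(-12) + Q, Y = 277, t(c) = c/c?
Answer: 1/261 ≈ 0.0038314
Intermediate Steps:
t(c) = 1
k(G) = -5 + G² + 13*G
j(Q) = -17 + Q (j(Q) = (-5 + (-12)² + 13*(-12)) + Q = (-5 + 144 - 156) + Q = -17 + Q)
1/(t(-314) + j(Y)) = 1/(1 + (-17 + 277)) = 1/(1 + 260) = 1/261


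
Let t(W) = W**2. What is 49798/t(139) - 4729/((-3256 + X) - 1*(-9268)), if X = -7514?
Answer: 166165605/29020142 ≈ 5.7259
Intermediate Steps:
49798/t(139) - 4729/((-3256 + X) - 1*(-9268)) = 49798/(139**2) - 4729/((-3256 - 7514) - 1*(-9268)) = 49798/19321 - 4729/(-10770 + 9268) = 49798*(1/19321) - 4729/(-1502) = 49798/19321 - 4729*(-1/1502) = 49798/19321 + 4729/1502 = 166165605/29020142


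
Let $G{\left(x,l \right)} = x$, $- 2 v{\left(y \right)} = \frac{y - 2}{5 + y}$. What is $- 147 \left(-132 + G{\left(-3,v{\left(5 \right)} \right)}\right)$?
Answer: $19845$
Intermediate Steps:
$v{\left(y \right)} = - \frac{-2 + y}{2 \left(5 + y\right)}$ ($v{\left(y \right)} = - \frac{\left(y - 2\right) \frac{1}{5 + y}}{2} = - \frac{\left(-2 + y\right) \frac{1}{5 + y}}{2} = - \frac{\frac{1}{5 + y} \left(-2 + y\right)}{2} = - \frac{-2 + y}{2 \left(5 + y\right)}$)
$- 147 \left(-132 + G{\left(-3,v{\left(5 \right)} \right)}\right) = - 147 \left(-132 - 3\right) = \left(-147\right) \left(-135\right) = 19845$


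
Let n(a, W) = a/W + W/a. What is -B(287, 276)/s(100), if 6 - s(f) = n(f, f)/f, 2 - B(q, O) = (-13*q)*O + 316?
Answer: -51472100/299 ≈ -1.7215e+5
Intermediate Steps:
n(a, W) = W/a + a/W
B(q, O) = -314 + 13*O*q (B(q, O) = 2 - ((-13*q)*O + 316) = 2 - (-13*O*q + 316) = 2 - (316 - 13*O*q) = 2 + (-316 + 13*O*q) = -314 + 13*O*q)
s(f) = 6 - 2/f (s(f) = 6 - (f/f + f/f)/f = 6 - (1 + 1)/f = 6 - 2/f)
-B(287, 276)/s(100) = -(-314 + 13*276*287)/(6 - 2/100) = -(-314 + 1029756)/(6 - 2*1/100) = -1029442/(6 - 1/50) = -1029442/299/50 = -1029442*50/299 = -1*51472100/299 = -51472100/299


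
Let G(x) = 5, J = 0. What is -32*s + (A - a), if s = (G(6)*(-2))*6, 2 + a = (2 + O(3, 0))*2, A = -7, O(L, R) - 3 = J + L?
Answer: 1899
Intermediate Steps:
O(L, R) = 3 + L (O(L, R) = 3 + (0 + L) = 3 + L)
a = 14 (a = -2 + (2 + (3 + 3))*2 = -2 + (2 + 6)*2 = -2 + 8*2 = -2 + 16 = 14)
s = -60 (s = (5*(-2))*6 = -10*6 = -60)
-32*s + (A - a) = -32*(-60) + (-7 - 1*14) = 1920 + (-7 - 14) = 1920 - 21 = 1899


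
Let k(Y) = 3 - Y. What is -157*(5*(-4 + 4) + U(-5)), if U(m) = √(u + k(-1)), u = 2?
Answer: -157*√6 ≈ -384.57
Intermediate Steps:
U(m) = √6 (U(m) = √(2 + (3 - 1*(-1))) = √(2 + (3 + 1)) = √(2 + 4) = √6)
-157*(5*(-4 + 4) + U(-5)) = -157*(5*(-4 + 4) + √6) = -157*(5*0 + √6) = -157*(0 + √6) = -157*√6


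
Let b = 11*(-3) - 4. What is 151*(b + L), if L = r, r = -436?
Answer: -71423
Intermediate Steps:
L = -436
b = -37 (b = -33 - 4 = -37)
151*(b + L) = 151*(-37 - 436) = 151*(-473) = -71423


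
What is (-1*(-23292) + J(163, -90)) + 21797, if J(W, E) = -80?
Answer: 45009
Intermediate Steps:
(-1*(-23292) + J(163, -90)) + 21797 = (-1*(-23292) - 80) + 21797 = (23292 - 80) + 21797 = 23212 + 21797 = 45009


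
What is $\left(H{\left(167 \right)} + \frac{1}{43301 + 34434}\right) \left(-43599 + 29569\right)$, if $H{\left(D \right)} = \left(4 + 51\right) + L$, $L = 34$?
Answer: $- \frac{19413075296}{15547} \approx -1.2487 \cdot 10^{6}$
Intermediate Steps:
$H{\left(D \right)} = 89$ ($H{\left(D \right)} = \left(4 + 51\right) + 34 = 55 + 34 = 89$)
$\left(H{\left(167 \right)} + \frac{1}{43301 + 34434}\right) \left(-43599 + 29569\right) = \left(89 + \frac{1}{43301 + 34434}\right) \left(-43599 + 29569\right) = \left(89 + \frac{1}{77735}\right) \left(-14030\right) = \frac{6918416}{77735} \left(-14030\right) = - \frac{19413075296}{15547}$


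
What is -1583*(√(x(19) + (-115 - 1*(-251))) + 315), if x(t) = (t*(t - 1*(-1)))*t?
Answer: -498645 - 3166*√1839 ≈ -6.3441e+5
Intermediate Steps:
x(t) = t²*(1 + t) (x(t) = (t*(t + 1))*t = (t*(1 + t))*t = t²*(1 + t))
-1583*(√(x(19) + (-115 - 1*(-251))) + 315) = -1583*(√(19²*(1 + 19) + (-115 - 1*(-251))) + 315) = -1583*(√(361*20 + (-115 + 251)) + 315) = -1583*(√(7220 + 136) + 315) = -1583*(√7356 + 315) = -1583*(2*√1839 + 315) = -1583*(315 + 2*√1839) = -498645 - 3166*√1839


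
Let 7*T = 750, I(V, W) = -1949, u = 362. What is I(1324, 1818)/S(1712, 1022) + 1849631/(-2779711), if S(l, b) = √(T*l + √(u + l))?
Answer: -1849631/2779711 - 1949*√7/√(1284000 + 7*√2074) ≈ -5.2155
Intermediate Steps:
T = 750/7 (T = (⅐)*750 = 750/7 ≈ 107.14)
S(l, b) = √(√(362 + l) + 750*l/7) (S(l, b) = √(750*l/7 + √(362 + l)) = √(√(362 + l) + 750*l/7))
I(1324, 1818)/S(1712, 1022) + 1849631/(-2779711) = -1949*7/√(49*√(362 + 1712) + 5250*1712) + 1849631/(-2779711) = -1949*7/√(49*√2074 + 8988000) + 1849631*(-1/2779711) = -1949*7/√(8988000 + 49*√2074) - 1849631/2779711 = -13643/√(8988000 + 49*√2074) - 1849631/2779711 = -1849631/2779711 - 13643/√(8988000 + 49*√2074)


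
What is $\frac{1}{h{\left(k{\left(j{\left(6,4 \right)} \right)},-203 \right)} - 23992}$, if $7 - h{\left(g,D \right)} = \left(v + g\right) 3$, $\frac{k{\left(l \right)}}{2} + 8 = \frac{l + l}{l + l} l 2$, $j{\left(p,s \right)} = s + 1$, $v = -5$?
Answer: $- \frac{1}{23982} \approx -4.1698 \cdot 10^{-5}$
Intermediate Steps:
$j{\left(p,s \right)} = 1 + s$
$k{\left(l \right)} = -16 + 4 l$ ($k{\left(l \right)} = -16 + 2 \frac{l + l}{l + l} l 2 = -16 + 2 \frac{2 l}{2 l} l 2 = -16 + 2 \cdot 2 l \frac{1}{2 l} l 2 = -16 + 2 \cdot 1 l 2 = -16 + 2 l 2 = -16 + 2 \cdot 2 l = -16 + 4 l$)
$h{\left(g,D \right)} = 22 - 3 g$ ($h{\left(g,D \right)} = 7 - \left(-5 + g\right) 3 = 7 - \left(-15 + 3 g\right) = 22 - 3 g$)
$\frac{1}{h{\left(k{\left(j{\left(6,4 \right)} \right)},-203 \right)} - 23992} = \frac{1}{\left(22 - 3 \left(-16 + 4 \left(1 + 4\right)\right)\right) - 23992} = \frac{1}{\left(22 - 3 \left(-16 + 4 \cdot 5\right)\right) - 23992} = \frac{1}{\left(22 - 3 \left(-16 + 20\right)\right) - 23992} = \frac{1}{\left(22 - 12\right) - 23992} = \frac{1}{10 - 23992} = \frac{1}{-23982} = - \frac{1}{23982}$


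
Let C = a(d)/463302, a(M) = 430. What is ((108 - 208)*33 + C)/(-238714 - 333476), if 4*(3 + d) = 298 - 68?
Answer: 152889617/26509677138 ≈ 0.0057673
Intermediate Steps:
d = 109/2 (d = -3 + (298 - 68)/4 = -3 + (1/4)*230 = -3 + 115/2 = 109/2 ≈ 54.500)
C = 215/231651 (C = 430/463302 = 430*(1/463302) = 215/231651 ≈ 0.00092812)
((108 - 208)*33 + C)/(-238714 - 333476) = ((108 - 208)*33 + 215/231651)/(-238714 - 333476) = (-100*33 + 215/231651)/(-572190) = (-3300 + 215/231651)*(-1/572190) = -764448085/231651*(-1/572190) = 152889617/26509677138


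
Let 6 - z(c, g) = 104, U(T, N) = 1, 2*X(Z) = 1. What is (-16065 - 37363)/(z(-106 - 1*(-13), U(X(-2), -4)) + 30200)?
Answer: -26714/15051 ≈ -1.7749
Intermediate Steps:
X(Z) = ½ (X(Z) = (½)*1 = ½)
z(c, g) = -98 (z(c, g) = 6 - 1*104 = 6 - 104 = -98)
(-16065 - 37363)/(z(-106 - 1*(-13), U(X(-2), -4)) + 30200) = (-16065 - 37363)/(-98 + 30200) = -53428/30102 = -53428*1/30102 = -26714/15051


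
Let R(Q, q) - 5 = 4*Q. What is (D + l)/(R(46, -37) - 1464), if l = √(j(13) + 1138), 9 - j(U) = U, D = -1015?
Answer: 203/255 - 3*√14/425 ≈ 0.76967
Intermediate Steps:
R(Q, q) = 5 + 4*Q
j(U) = 9 - U
l = 9*√14 (l = √((9 - 1*13) + 1138) = √((9 - 13) + 1138) = √(-4 + 1138) = √1134 = 9*√14 ≈ 33.675)
(D + l)/(R(46, -37) - 1464) = (-1015 + 9*√14)/((5 + 4*46) - 1464) = (-1015 + 9*√14)/((5 + 184) - 1464) = (-1015 + 9*√14)/(189 - 1464) = (-1015 + 9*√14)/(-1275) = (-1015 + 9*√14)*(-1/1275) = 203/255 - 3*√14/425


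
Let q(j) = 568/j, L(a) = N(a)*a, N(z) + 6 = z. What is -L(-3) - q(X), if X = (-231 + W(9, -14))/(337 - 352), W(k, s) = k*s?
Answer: -6053/119 ≈ -50.866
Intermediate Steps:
N(z) = -6 + z
L(a) = a*(-6 + a) (L(a) = (-6 + a)*a = a*(-6 + a))
X = 119/5 (X = (-231 + 9*(-14))/(337 - 352) = (-231 - 126)/(-15) = -357*(-1/15) = 119/5 ≈ 23.800)
-L(-3) - q(X) = -(-3)*(-6 - 3) - 568/119/5 = -(-3)*(-9) - 568*5/119 = -1*27 - 1*2840/119 = -27 - 2840/119 = -6053/119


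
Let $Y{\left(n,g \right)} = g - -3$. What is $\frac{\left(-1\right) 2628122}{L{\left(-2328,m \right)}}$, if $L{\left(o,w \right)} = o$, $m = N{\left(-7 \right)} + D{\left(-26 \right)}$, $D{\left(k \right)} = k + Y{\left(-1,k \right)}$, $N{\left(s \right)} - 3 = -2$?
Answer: $\frac{1314061}{1164} \approx 1128.9$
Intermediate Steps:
$N{\left(s \right)} = 1$ ($N{\left(s \right)} = 3 - 2 = 1$)
$Y{\left(n,g \right)} = 3 + g$ ($Y{\left(n,g \right)} = g + 3 = 3 + g$)
$D{\left(k \right)} = 3 + 2 k$ ($D{\left(k \right)} = k + \left(3 + k\right) = 3 + 2 k$)
$m = -48$ ($m = 1 + \left(3 + 2 \left(-26\right)\right) = 1 + \left(3 - 52\right) = 1 - 49 = -48$)
$\frac{\left(-1\right) 2628122}{L{\left(-2328,m \right)}} = \frac{\left(-1\right) 2628122}{-2328} = \left(-2628122\right) \left(- \frac{1}{2328}\right) = \frac{1314061}{1164}$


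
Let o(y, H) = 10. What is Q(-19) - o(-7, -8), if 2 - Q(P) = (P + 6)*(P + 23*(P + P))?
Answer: -11617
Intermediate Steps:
Q(P) = 2 - 47*P*(6 + P) (Q(P) = 2 - (P + 6)*(P + 23*(P + P)) = 2 - (6 + P)*(P + 23*(2*P)) = 2 - (6 + P)*(P + 46*P) = 2 - (6 + P)*47*P = 2 - 47*P*(6 + P))
Q(-19) - o(-7, -8) = (2 - 282*(-19) - 47*(-19)²) - 1*10 = (2 + 5358 - 47*361) - 10 = (2 + 5358 - 16967) - 10 = -11607 - 10 = -11617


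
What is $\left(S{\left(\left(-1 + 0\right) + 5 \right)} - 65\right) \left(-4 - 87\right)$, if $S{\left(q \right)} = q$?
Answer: $5551$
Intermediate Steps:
$\left(S{\left(\left(-1 + 0\right) + 5 \right)} - 65\right) \left(-4 - 87\right) = \left(\left(\left(-1 + 0\right) + 5\right) - 65\right) \left(-4 - 87\right) = \left(\left(-1 + 5\right) - 65\right) \left(-91\right) = \left(4 - 65\right) \left(-91\right) = \left(-61\right) \left(-91\right) = 5551$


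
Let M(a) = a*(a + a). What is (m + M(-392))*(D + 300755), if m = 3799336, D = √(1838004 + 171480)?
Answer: 1235099731320 + 24639984*√55819 ≈ 1.2409e+12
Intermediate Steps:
D = 6*√55819 (D = √2009484 = 6*√55819 ≈ 1417.6)
M(a) = 2*a² (M(a) = a*(2*a) = 2*a²)
(m + M(-392))*(D + 300755) = (3799336 + 2*(-392)²)*(6*√55819 + 300755) = (3799336 + 2*153664)*(300755 + 6*√55819) = (3799336 + 307328)*(300755 + 6*√55819) = 4106664*(300755 + 6*√55819) = 1235099731320 + 24639984*√55819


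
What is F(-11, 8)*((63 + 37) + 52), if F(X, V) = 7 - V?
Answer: -152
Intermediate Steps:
F(-11, 8)*((63 + 37) + 52) = (7 - 1*8)*((63 + 37) + 52) = (7 - 8)*(100 + 52) = -1*152 = -152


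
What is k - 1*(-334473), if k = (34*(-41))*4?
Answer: 328897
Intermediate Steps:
k = -5576 (k = -1394*4 = -5576)
k - 1*(-334473) = -5576 - 1*(-334473) = -5576 + 334473 = 328897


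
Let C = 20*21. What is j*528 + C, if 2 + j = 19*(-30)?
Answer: -301596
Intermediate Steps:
j = -572 (j = -2 + 19*(-30) = -2 - 570 = -572)
C = 420
j*528 + C = -572*528 + 420 = -302016 + 420 = -301596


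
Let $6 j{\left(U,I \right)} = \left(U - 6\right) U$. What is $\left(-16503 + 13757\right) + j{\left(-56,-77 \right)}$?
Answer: $- \frac{6502}{3} \approx -2167.3$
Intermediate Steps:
$j{\left(U,I \right)} = \frac{U \left(-6 + U\right)}{6}$ ($j{\left(U,I \right)} = \frac{\left(U - 6\right) U}{6} = \frac{\left(-6 + U\right) U}{6} = \frac{U \left(-6 + U\right)}{6}$)
$\left(-16503 + 13757\right) + j{\left(-56,-77 \right)} = \left(-16503 + 13757\right) + \frac{1}{6} \left(-56\right) \left(-6 - 56\right) = -2746 + \frac{1}{6} \left(-56\right) \left(-62\right) = -2746 + \frac{1736}{3} = - \frac{6502}{3}$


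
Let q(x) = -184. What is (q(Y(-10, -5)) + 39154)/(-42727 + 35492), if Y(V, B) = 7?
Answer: -7794/1447 ≈ -5.3863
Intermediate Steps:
(q(Y(-10, -5)) + 39154)/(-42727 + 35492) = (-184 + 39154)/(-42727 + 35492) = 38970/(-7235) = 38970*(-1/7235) = -7794/1447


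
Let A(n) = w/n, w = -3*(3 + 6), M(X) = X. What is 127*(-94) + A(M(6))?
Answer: -23885/2 ≈ -11943.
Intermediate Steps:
w = -27 (w = -3*9 = -27)
A(n) = -27/n
127*(-94) + A(M(6)) = 127*(-94) - 27/6 = -11938 - 27*1/6 = -11938 - 9/2 = -23885/2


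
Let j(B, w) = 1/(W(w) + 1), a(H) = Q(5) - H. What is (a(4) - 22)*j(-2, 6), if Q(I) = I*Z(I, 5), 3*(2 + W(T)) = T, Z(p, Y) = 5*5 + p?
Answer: 124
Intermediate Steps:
Z(p, Y) = 25 + p
W(T) = -2 + T/3
Q(I) = I*(25 + I)
a(H) = 150 - H (a(H) = 5*(25 + 5) - H = 5*30 - H = 150 - H)
j(B, w) = 1/(-1 + w/3) (j(B, w) = 1/((-2 + w/3) + 1) = 1/(-1 + w/3))
(a(4) - 22)*j(-2, 6) = ((150 - 1*4) - 22)*(3/(-3 + 6)) = ((150 - 4) - 22)*(3/3) = (146 - 22)*(3*(1/3)) = 124*1 = 124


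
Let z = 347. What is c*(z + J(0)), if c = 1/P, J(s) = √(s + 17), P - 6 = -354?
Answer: -347/348 - √17/348 ≈ -1.0090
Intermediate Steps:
P = -348 (P = 6 - 354 = -348)
J(s) = √(17 + s)
c = -1/348 (c = 1/(-348) = -1/348 ≈ -0.0028736)
c*(z + J(0)) = -(347 + √(17 + 0))/348 = -(347 + √17)/348 = -347/348 - √17/348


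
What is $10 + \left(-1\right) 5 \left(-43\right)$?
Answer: $225$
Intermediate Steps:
$10 + \left(-1\right) 5 \left(-43\right) = 10 - -215 = 10 + 215 = 225$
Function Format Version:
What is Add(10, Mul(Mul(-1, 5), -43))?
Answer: 225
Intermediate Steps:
Add(10, Mul(Mul(-1, 5), -43)) = Add(10, Mul(-5, -43)) = Add(10, 215) = 225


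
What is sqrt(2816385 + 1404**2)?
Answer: 13*sqrt(28329) ≈ 2188.1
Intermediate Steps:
sqrt(2816385 + 1404**2) = sqrt(2816385 + 1971216) = sqrt(4787601) = 13*sqrt(28329)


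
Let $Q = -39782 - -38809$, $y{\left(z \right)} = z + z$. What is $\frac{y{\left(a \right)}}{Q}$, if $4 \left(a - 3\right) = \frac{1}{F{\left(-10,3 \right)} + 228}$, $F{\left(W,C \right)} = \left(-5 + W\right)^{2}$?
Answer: $- \frac{5437}{881538} \approx -0.0061676$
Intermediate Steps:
$a = \frac{5437}{1812}$ ($a = 3 + \frac{1}{4 \left(\left(-5 - 10\right)^{2} + 228\right)} = 3 + \frac{1}{4 \left(\left(-15\right)^{2} + 228\right)} = 3 + \frac{1}{4 \left(225 + 228\right)} = 3 + \frac{1}{4 \cdot 453} = 3 + \frac{1}{4} \cdot \frac{1}{453} = 3 + \frac{1}{1812} = \frac{5437}{1812} \approx 3.0006$)
$y{\left(z \right)} = 2 z$
$Q = -973$ ($Q = -39782 + 38809 = -973$)
$\frac{y{\left(a \right)}}{Q} = \frac{2 \cdot \frac{5437}{1812}}{-973} = \frac{5437}{906} \left(- \frac{1}{973}\right) = - \frac{5437}{881538}$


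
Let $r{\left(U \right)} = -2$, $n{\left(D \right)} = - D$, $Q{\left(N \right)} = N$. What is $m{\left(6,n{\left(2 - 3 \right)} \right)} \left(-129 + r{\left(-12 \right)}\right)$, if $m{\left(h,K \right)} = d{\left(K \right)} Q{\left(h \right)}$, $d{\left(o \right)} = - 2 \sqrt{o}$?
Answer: $1572$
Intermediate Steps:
$m{\left(h,K \right)} = - 2 h \sqrt{K}$ ($m{\left(h,K \right)} = - 2 \sqrt{K} h = - 2 h \sqrt{K}$)
$m{\left(6,n{\left(2 - 3 \right)} \right)} \left(-129 + r{\left(-12 \right)}\right) = \left(-2\right) 6 \sqrt{- (2 - 3)} \left(-129 - 2\right) = \left(-2\right) 6 \sqrt{- (2 - 3)} \left(-131\right) = \left(-2\right) 6 \sqrt{\left(-1\right) \left(-1\right)} \left(-131\right) = \left(-2\right) 6 \sqrt{1} \left(-131\right) = \left(-2\right) 6 \cdot 1 \left(-131\right) = \left(-12\right) \left(-131\right) = 1572$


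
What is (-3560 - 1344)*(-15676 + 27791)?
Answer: -59411960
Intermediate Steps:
(-3560 - 1344)*(-15676 + 27791) = -4904*12115 = -59411960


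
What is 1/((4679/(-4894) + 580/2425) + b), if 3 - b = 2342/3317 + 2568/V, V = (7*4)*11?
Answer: -606236248310/4098530133289 ≈ -0.14792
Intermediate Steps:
V = 308 (V = 28*11 = 308)
b = -1543621/255409 (b = 3 - (2342/3317 + 2568/308) = 3 - (2342*(1/3317) + 2568*(1/308)) = 3 - (2342/3317 + 642/77) = 3 - 1*2309848/255409 = 3 - 2309848/255409 = -1543621/255409 ≈ -6.0437)
1/((4679/(-4894) + 580/2425) + b) = 1/((4679/(-4894) + 580/2425) - 1543621/255409) = 1/((4679*(-1/4894) + 580*(1/2425)) - 1543621/255409) = 1/((-4679/4894 + 116/485) - 1543621/255409) = 1/(-1701611/2373590 - 1543621/255409) = 1/(-4098530133289/606236248310) = -606236248310/4098530133289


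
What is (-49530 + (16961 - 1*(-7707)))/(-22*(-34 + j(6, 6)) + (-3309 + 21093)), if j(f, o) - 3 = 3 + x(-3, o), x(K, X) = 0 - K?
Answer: -12431/9167 ≈ -1.3561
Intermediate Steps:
x(K, X) = -K
j(f, o) = 9 (j(f, o) = 3 + (3 - 1*(-3)) = 3 + (3 + 3) = 3 + 6 = 9)
(-49530 + (16961 - 1*(-7707)))/(-22*(-34 + j(6, 6)) + (-3309 + 21093)) = (-49530 + (16961 - 1*(-7707)))/(-22*(-34 + 9) + (-3309 + 21093)) = (-49530 + (16961 + 7707))/(-22*(-25) + 17784) = (-49530 + 24668)/(550 + 17784) = -24862/18334 = -24862*1/18334 = -12431/9167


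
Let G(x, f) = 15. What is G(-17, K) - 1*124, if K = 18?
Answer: -109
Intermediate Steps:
G(-17, K) - 1*124 = 15 - 1*124 = 15 - 124 = -109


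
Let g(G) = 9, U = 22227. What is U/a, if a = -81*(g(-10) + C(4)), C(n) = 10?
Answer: -7409/513 ≈ -14.442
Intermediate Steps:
a = -1539 (a = -81*(9 + 10) = -81*19 = -1539)
U/a = 22227/(-1539) = 22227*(-1/1539) = -7409/513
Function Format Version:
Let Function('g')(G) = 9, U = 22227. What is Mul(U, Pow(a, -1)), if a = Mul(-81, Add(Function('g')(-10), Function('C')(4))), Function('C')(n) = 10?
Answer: Rational(-7409, 513) ≈ -14.442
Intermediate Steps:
a = -1539 (a = Mul(-81, Add(9, 10)) = Mul(-81, 19) = -1539)
Mul(U, Pow(a, -1)) = Mul(22227, Pow(-1539, -1)) = Mul(22227, Rational(-1, 1539)) = Rational(-7409, 513)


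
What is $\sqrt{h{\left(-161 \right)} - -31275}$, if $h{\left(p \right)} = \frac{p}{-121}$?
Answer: $\frac{2 \sqrt{946109}}{11} \approx 176.85$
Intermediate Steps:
$h{\left(p \right)} = - \frac{p}{121}$ ($h{\left(p \right)} = p \left(- \frac{1}{121}\right) = - \frac{p}{121}$)
$\sqrt{h{\left(-161 \right)} - -31275} = \sqrt{\left(- \frac{1}{121}\right) \left(-161\right) - -31275} = \sqrt{\frac{161}{121} + 31275} = \sqrt{\frac{3784436}{121}} = \frac{2 \sqrt{946109}}{11}$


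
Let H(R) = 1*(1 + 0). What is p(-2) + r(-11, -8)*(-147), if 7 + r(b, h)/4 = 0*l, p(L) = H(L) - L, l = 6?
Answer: 4119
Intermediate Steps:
H(R) = 1 (H(R) = 1*1 = 1)
p(L) = 1 - L
r(b, h) = -28 (r(b, h) = -28 + 4*(0*6) = -28 + 4*0 = -28 + 0 = -28)
p(-2) + r(-11, -8)*(-147) = (1 - 1*(-2)) - 28*(-147) = (1 + 2) + 4116 = 3 + 4116 = 4119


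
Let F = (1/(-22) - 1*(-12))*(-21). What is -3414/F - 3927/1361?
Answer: 26844389/2505601 ≈ 10.714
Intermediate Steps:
F = -5523/22 (F = (-1/22 + 12)*(-21) = (263/22)*(-21) = -5523/22 ≈ -251.05)
-3414/F - 3927/1361 = -3414/(-5523/22) - 3927/1361 = -3414*(-22/5523) - 3927*1/1361 = 25036/1841 - 3927/1361 = 26844389/2505601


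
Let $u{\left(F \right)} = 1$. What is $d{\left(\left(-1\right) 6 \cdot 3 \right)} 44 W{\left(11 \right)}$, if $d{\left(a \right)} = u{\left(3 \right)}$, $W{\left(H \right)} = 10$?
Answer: $440$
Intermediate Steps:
$d{\left(a \right)} = 1$
$d{\left(\left(-1\right) 6 \cdot 3 \right)} 44 W{\left(11 \right)} = 1 \cdot 44 \cdot 10 = 44 \cdot 10 = 440$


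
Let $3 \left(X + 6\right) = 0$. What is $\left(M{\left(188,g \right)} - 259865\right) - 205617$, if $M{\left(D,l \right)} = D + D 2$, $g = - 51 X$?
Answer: $-464918$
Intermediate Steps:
$X = -6$ ($X = -6 + \frac{1}{3} \cdot 0 = -6 + 0 = -6$)
$g = 306$ ($g = \left(-51\right) \left(-6\right) = 306$)
$M{\left(D,l \right)} = 3 D$ ($M{\left(D,l \right)} = D + 2 D = 3 D$)
$\left(M{\left(188,g \right)} - 259865\right) - 205617 = \left(3 \cdot 188 - 259865\right) - 205617 = \left(564 - 259865\right) - 205617 = -259301 - 205617 = -464918$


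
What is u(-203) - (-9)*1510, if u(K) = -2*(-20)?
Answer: 13630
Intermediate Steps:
u(K) = 40
u(-203) - (-9)*1510 = 40 - (-9)*1510 = 40 - 1*(-13590) = 40 + 13590 = 13630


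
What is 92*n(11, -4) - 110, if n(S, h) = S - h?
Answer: 1270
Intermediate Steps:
92*n(11, -4) - 110 = 92*(11 - 1*(-4)) - 110 = 92*(11 + 4) - 110 = 92*15 - 110 = 1380 - 110 = 1270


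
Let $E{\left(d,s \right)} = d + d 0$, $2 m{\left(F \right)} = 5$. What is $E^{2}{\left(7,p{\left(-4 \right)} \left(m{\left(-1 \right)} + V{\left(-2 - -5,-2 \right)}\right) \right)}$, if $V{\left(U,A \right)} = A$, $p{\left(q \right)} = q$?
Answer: $49$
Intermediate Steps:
$m{\left(F \right)} = \frac{5}{2}$ ($m{\left(F \right)} = \frac{1}{2} \cdot 5 = \frac{5}{2}$)
$E{\left(d,s \right)} = d$ ($E{\left(d,s \right)} = d + 0 = d$)
$E^{2}{\left(7,p{\left(-4 \right)} \left(m{\left(-1 \right)} + V{\left(-2 - -5,-2 \right)}\right) \right)} = 7^{2} = 49$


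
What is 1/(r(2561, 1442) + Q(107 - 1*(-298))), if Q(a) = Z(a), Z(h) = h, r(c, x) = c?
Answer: 1/2966 ≈ 0.00033715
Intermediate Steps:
Q(a) = a
1/(r(2561, 1442) + Q(107 - 1*(-298))) = 1/(2561 + (107 - 1*(-298))) = 1/(2561 + (107 + 298)) = 1/(2561 + 405) = 1/2966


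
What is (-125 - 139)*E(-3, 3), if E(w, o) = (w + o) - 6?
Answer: 1584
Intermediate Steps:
E(w, o) = -6 + o + w (E(w, o) = (o + w) - 6 = -6 + o + w)
(-125 - 139)*E(-3, 3) = (-125 - 139)*(-6 + 3 - 3) = -264*(-6) = 1584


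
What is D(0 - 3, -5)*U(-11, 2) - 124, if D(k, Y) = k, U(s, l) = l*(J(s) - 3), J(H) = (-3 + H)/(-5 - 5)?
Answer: -572/5 ≈ -114.40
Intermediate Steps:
J(H) = 3/10 - H/10 (J(H) = (-3 + H)/(-10) = (-3 + H)*(-⅒) = 3/10 - H/10)
U(s, l) = l*(-27/10 - s/10) (U(s, l) = l*((3/10 - s/10) - 3) = l*(-27/10 - s/10))
D(0 - 3, -5)*U(-11, 2) - 124 = (0 - 3)*(-⅒*2*(27 - 11)) - 124 = -(-3)*2*16/10 - 124 = -3*(-16/5) - 124 = 48/5 - 124 = -572/5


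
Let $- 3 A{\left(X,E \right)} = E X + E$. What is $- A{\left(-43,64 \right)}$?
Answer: $-896$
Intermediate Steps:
$A{\left(X,E \right)} = - \frac{E}{3} - \frac{E X}{3}$ ($A{\left(X,E \right)} = - \frac{E X + E}{3} = - \frac{E + E X}{3} = - \frac{E}{3} - \frac{E X}{3}$)
$- A{\left(-43,64 \right)} = - \frac{\left(-1\right) 64 \left(1 - 43\right)}{3} = - \frac{\left(-1\right) 64 \left(-42\right)}{3} = \left(-1\right) 896 = -896$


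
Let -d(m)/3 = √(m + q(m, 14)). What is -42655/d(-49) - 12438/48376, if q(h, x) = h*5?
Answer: -6219/24188 - 42655*I*√6/126 ≈ -0.25711 - 829.23*I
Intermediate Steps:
q(h, x) = 5*h
d(m) = -3*√6*√m (d(m) = -3*√(m + 5*m) = -3*√6*√m)
-42655/d(-49) - 12438/48376 = -42655*I*√6/126 - 12438/48376 = -42655*I*√6/126 - 12438*1/48376 = -42655*I*√6/126 - 6219/24188 = -6219/24188 - 42655*I*√6/126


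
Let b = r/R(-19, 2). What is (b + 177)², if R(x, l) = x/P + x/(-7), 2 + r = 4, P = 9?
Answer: 11737476/361 ≈ 32514.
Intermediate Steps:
r = 2 (r = -2 + 4 = 2)
R(x, l) = -2*x/63 (R(x, l) = x/9 + x/(-7) = x*(⅑) + x*(-⅐) = x/9 - x/7 = -2*x/63)
b = 63/19 (b = 2/((-2/63*(-19))) = 2/(38/63) = 2*(63/38) = 63/19 ≈ 3.3158)
(b + 177)² = (63/19 + 177)² = (3426/19)² = 11737476/361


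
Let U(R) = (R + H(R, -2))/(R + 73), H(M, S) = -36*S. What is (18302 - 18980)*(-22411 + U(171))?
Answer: 1853665899/122 ≈ 1.5194e+7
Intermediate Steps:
H(M, S) = -36*S
U(R) = (72 + R)/(73 + R) (U(R) = (R - 36*(-2))/(R + 73) = (R + 72)/(73 + R) = (72 + R)/(73 + R))
(18302 - 18980)*(-22411 + U(171)) = (18302 - 18980)*(-22411 + (72 + 171)/(73 + 171)) = -678*(-22411 + 243/244) = -678*(-5468041/244) = 1853665899/122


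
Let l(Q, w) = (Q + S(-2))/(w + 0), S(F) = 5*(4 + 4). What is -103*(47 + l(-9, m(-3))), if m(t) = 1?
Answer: -8034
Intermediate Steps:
S(F) = 40 (S(F) = 5*8 = 40)
l(Q, w) = (40 + Q)/w (l(Q, w) = (Q + 40)/(w + 0) = (40 + Q)/w)
-103*(47 + l(-9, m(-3))) = -103*(47 + (40 - 9)/1) = -103*(47 + 1*31) = -103*(47 + 31) = -103*78 = -8034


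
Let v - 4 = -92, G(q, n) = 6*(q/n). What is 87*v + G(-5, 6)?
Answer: -7661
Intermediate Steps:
G(q, n) = 6*q/n
v = -88 (v = 4 - 92 = -88)
87*v + G(-5, 6) = 87*(-88) + 6*(-5)/6 = -7656 + 6*(-5)*(1/6) = -7656 - 5 = -7661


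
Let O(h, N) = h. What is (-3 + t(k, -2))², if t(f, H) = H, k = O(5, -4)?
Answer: 25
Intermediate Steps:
k = 5
(-3 + t(k, -2))² = (-3 - 2)² = (-5)² = 25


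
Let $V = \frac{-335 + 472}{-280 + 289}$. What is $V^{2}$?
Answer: $\frac{18769}{81} \approx 231.72$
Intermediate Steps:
$V = \frac{137}{9} \approx 15.222$
$V^{2} = \left(\frac{137}{9}\right)^{2} = \frac{18769}{81}$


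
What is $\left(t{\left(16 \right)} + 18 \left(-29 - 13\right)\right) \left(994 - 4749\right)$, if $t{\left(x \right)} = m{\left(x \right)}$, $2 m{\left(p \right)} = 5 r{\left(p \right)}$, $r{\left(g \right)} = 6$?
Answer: $2782455$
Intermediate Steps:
$m{\left(p \right)} = 15$ ($m{\left(p \right)} = \frac{5 \cdot 6}{2} = \frac{1}{2} \cdot 30 = 15$)
$t{\left(x \right)} = 15$
$\left(t{\left(16 \right)} + 18 \left(-29 - 13\right)\right) \left(994 - 4749\right) = \left(15 + 18 \left(-29 - 13\right)\right) \left(994 - 4749\right) = \left(15 + 18 \left(-42\right)\right) \left(-3755\right) = \left(15 - 756\right) \left(-3755\right) = \left(-741\right) \left(-3755\right) = 2782455$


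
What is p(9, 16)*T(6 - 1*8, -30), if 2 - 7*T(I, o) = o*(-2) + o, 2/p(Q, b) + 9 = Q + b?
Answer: -1/2 ≈ -0.50000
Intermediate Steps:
p(Q, b) = 2/(-9 + Q + b) (p(Q, b) = 2/(-9 + (Q + b)) = 2/(-9 + Q + b))
T(I, o) = 2/7 + o/7 (T(I, o) = 2/7 - (o*(-2) + o)/7 = 2/7 - (-2*o + o)/7 = 2/7 - (-1)*o/7 = 2/7 + o/7)
p(9, 16)*T(6 - 1*8, -30) = (2/(-9 + 9 + 16))*(2/7 + (1/7)*(-30)) = (2/16)*(2/7 - 30/7) = (2*(1/16))*(-4) = (1/8)*(-4) = -1/2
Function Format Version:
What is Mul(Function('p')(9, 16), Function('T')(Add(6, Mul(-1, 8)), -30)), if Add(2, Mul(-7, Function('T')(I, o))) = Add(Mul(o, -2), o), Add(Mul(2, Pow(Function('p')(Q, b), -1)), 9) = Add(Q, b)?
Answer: Rational(-1, 2) ≈ -0.50000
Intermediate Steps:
Function('p')(Q, b) = Mul(2, Pow(Add(-9, Q, b), -1)) (Function('p')(Q, b) = Mul(2, Pow(Add(-9, Add(Q, b)), -1)) = Mul(2, Pow(Add(-9, Q, b), -1)))
Function('T')(I, o) = Add(Rational(2, 7), Mul(Rational(1, 7), o)) (Function('T')(I, o) = Add(Rational(2, 7), Mul(Rational(-1, 7), Add(Mul(o, -2), o))) = Add(Rational(2, 7), Mul(Rational(-1, 7), Add(Mul(-2, o), o))) = Add(Rational(2, 7), Mul(Rational(-1, 7), Mul(-1, o))) = Add(Rational(2, 7), Mul(Rational(1, 7), o)))
Mul(Function('p')(9, 16), Function('T')(Add(6, Mul(-1, 8)), -30)) = Mul(Mul(2, Pow(Add(-9, 9, 16), -1)), Add(Rational(2, 7), Mul(Rational(1, 7), -30))) = Mul(Mul(2, Pow(16, -1)), Add(Rational(2, 7), Rational(-30, 7))) = Mul(Mul(2, Rational(1, 16)), -4) = Mul(Rational(1, 8), -4) = Rational(-1, 2)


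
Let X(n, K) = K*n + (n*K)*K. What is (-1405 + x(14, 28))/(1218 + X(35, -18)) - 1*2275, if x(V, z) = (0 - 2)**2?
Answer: -9045867/3976 ≈ -2275.1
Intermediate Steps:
x(V, z) = 4 (x(V, z) = (-2)**2 = 4)
X(n, K) = K*n + n*K**2 (X(n, K) = K*n + (K*n)*K = K*n + n*K**2)
(-1405 + x(14, 28))/(1218 + X(35, -18)) - 1*2275 = (-1405 + 4)/(1218 - 18*35*(1 - 18)) - 1*2275 = -1401/(1218 - 18*35*(-17)) - 2275 = -1401/(1218 + 10710) - 2275 = -1401/11928 - 2275 = -1401*1/11928 - 2275 = -467/3976 - 2275 = -9045867/3976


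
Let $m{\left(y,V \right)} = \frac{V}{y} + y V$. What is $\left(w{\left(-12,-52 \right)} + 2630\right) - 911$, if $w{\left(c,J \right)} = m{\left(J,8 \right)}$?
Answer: $\frac{16937}{13} \approx 1302.8$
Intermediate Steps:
$m{\left(y,V \right)} = V y + \frac{V}{y}$ ($m{\left(y,V \right)} = \frac{V}{y} + V y = V y + \frac{V}{y}$)
$w{\left(c,J \right)} = 8 J + \frac{8}{J}$
$\left(w{\left(-12,-52 \right)} + 2630\right) - 911 = \left(\left(8 \left(-52\right) + \frac{8}{-52}\right) + 2630\right) - 911 = \left(\left(-416 + 8 \left(- \frac{1}{52}\right)\right) + 2630\right) - 911 = \left(\left(-416 - \frac{2}{13}\right) + 2630\right) - 911 = \left(- \frac{5410}{13} + 2630\right) - 911 = \frac{28780}{13} - 911 = \frac{16937}{13}$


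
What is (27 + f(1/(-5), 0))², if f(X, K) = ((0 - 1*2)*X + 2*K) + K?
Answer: 18769/25 ≈ 750.76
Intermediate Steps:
f(X, K) = -2*X + 3*K (f(X, K) = ((0 - 2)*X + 2*K) + K = (-2*X + 2*K) + K = -2*X + 3*K)
(27 + f(1/(-5), 0))² = (27 + (-2/(-5) + 3*0))² = (27 + (-2*(-⅕) + 0))² = (27 + (⅖ + 0))² = (27 + ⅖)² = (137/5)² = 18769/25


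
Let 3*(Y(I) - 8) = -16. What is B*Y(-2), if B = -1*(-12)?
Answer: 32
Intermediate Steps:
Y(I) = 8/3 (Y(I) = 8 + (⅓)*(-16) = 8 - 16/3 = 8/3)
B = 12
B*Y(-2) = 12*(8/3) = 32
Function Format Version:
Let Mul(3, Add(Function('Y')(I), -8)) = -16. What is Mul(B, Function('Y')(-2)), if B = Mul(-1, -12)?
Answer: 32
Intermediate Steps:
Function('Y')(I) = Rational(8, 3) (Function('Y')(I) = Add(8, Mul(Rational(1, 3), -16)) = Add(8, Rational(-16, 3)) = Rational(8, 3))
B = 12
Mul(B, Function('Y')(-2)) = Mul(12, Rational(8, 3)) = 32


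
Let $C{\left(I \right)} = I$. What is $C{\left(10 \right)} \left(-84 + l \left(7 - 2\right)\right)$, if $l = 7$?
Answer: $-490$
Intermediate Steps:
$C{\left(10 \right)} \left(-84 + l \left(7 - 2\right)\right) = 10 \left(-84 + 7 \left(7 - 2\right)\right) = 10 \left(-84 + 7 \cdot 5\right) = 10 \left(-84 + 35\right) = 10 \left(-49\right) = -490$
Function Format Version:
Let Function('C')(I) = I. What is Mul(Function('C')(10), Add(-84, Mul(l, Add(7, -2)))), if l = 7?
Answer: -490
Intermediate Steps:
Mul(Function('C')(10), Add(-84, Mul(l, Add(7, -2)))) = Mul(10, Add(-84, Mul(7, Add(7, -2)))) = Mul(10, Add(-84, Mul(7, 5))) = Mul(10, Add(-84, 35)) = Mul(10, -49) = -490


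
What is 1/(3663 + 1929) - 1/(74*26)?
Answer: -917/2689752 ≈ -0.00034092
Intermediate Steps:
1/(3663 + 1929) - 1/(74*26) = 1/5592 - 1/1924 = -917/2689752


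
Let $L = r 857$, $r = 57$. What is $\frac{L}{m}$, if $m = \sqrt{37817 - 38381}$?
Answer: $- \frac{16283 i \sqrt{141}}{94} \approx - 2056.9 i$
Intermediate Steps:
$m = 2 i \sqrt{141}$ ($m = \sqrt{-564} = 2 i \sqrt{141} \approx 23.749 i$)
$L = 48849$ ($L = 57 \cdot 857 = 48849$)
$\frac{L}{m} = \frac{48849}{2 i \sqrt{141}} = 48849 \left(- \frac{i \sqrt{141}}{282}\right) = - \frac{16283 i \sqrt{141}}{94}$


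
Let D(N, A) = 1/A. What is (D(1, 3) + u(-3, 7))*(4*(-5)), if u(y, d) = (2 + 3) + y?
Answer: -140/3 ≈ -46.667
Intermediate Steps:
D(N, A) = 1/A
u(y, d) = 5 + y
(D(1, 3) + u(-3, 7))*(4*(-5)) = (1/3 + (5 - 3))*(4*(-5)) = (⅓ + 2)*(-20) = (7/3)*(-20) = -140/3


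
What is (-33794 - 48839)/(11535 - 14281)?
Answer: 82633/2746 ≈ 30.092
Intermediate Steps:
(-33794 - 48839)/(11535 - 14281) = -82633/(-2746) = -82633*(-1/2746) = 82633/2746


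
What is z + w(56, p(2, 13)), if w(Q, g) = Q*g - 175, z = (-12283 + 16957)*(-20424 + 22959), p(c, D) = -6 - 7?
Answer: 11847687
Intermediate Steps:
p(c, D) = -13
z = 11848590 (z = 4674*2535 = 11848590)
w(Q, g) = -175 + Q*g
z + w(56, p(2, 13)) = 11848590 + (-175 + 56*(-13)) = 11848590 + (-175 - 728) = 11848590 - 903 = 11847687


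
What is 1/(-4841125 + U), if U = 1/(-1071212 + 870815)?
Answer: -200397/970146926626 ≈ -2.0656e-7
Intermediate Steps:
U = -1/200397 (U = 1/(-200397) = -1/200397 ≈ -4.9901e-6)
1/(-4841125 + U) = 1/(-4841125 - 1/200397) = 1/(-970146926626/200397) = -200397/970146926626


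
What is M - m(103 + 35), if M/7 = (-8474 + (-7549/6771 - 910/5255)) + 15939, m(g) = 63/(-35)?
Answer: 1859059994929/35581605 ≈ 52248.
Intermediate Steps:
m(g) = -9/5 (m(g) = 63*(-1/35) = -9/5)
M = 371799189608/7116321 (M = 7*((-8474 + (-7549/6771 - 910/5255)) + 15939) = 7*((-8474 + (-7549*1/6771 - 910*1/5255)) + 15939) = 7*((-8474 + (-7549/6771 - 182/1051)) + 15939) = 7*((-8474 - 9166321/7116321) + 15939) = 7*(-60312870475/7116321 + 15939) = 7*(53114169944/7116321) = 371799189608/7116321 ≈ 52246.)
M - m(103 + 35) = 371799189608/7116321 - 1*(-9/5) = 371799189608/7116321 + 9/5 = 1859059994929/35581605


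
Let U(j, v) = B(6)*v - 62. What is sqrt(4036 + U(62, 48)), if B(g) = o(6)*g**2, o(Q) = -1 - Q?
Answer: I*sqrt(8122) ≈ 90.122*I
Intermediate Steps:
B(g) = -7*g**2 (B(g) = (-1 - 1*6)*g**2 = (-1 - 6)*g**2 = -7*g**2)
U(j, v) = -62 - 252*v (U(j, v) = (-7*6**2)*v - 62 = (-7*36)*v - 62 = -252*v - 62 = -62 - 252*v)
sqrt(4036 + U(62, 48)) = sqrt(4036 + (-62 - 252*48)) = sqrt(4036 + (-62 - 12096)) = sqrt(4036 - 12158) = sqrt(-8122) = I*sqrt(8122)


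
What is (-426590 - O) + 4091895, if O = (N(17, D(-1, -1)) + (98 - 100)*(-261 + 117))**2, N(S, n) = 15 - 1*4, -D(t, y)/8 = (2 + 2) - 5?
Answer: 3575904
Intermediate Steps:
D(t, y) = 8 (D(t, y) = -8*((2 + 2) - 5) = -8*(4 - 5) = -8*(-1) = 8)
N(S, n) = 11 (N(S, n) = 15 - 4 = 11)
O = 89401 (O = (11 + (98 - 100)*(-261 + 117))**2 = (11 - 2*(-144))**2 = (11 + 288)**2 = 299**2 = 89401)
(-426590 - O) + 4091895 = (-426590 - 1*89401) + 4091895 = (-426590 - 89401) + 4091895 = -515991 + 4091895 = 3575904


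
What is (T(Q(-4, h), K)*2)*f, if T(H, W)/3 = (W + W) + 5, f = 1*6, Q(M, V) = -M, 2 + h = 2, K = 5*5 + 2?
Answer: 2124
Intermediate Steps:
K = 27 (K = 25 + 2 = 27)
h = 0 (h = -2 + 2 = 0)
f = 6
T(H, W) = 15 + 6*W (T(H, W) = 3*((W + W) + 5) = 3*(2*W + 5) = 3*(5 + 2*W) = 15 + 6*W)
(T(Q(-4, h), K)*2)*f = ((15 + 6*27)*2)*6 = ((15 + 162)*2)*6 = (177*2)*6 = 354*6 = 2124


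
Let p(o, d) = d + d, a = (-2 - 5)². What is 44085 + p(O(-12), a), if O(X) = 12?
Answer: 44183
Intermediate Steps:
a = 49 (a = (-7)² = 49)
p(o, d) = 2*d
44085 + p(O(-12), a) = 44085 + 2*49 = 44085 + 98 = 44183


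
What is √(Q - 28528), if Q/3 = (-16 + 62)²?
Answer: 2*I*√5545 ≈ 148.93*I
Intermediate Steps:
Q = 6348 (Q = 3*(-16 + 62)² = 3*46² = 3*2116 = 6348)
√(Q - 28528) = √(6348 - 28528) = √(-22180) = 2*I*√5545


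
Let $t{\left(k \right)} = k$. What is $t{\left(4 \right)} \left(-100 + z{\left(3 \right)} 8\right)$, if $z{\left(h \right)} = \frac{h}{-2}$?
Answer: $-448$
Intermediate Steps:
$z{\left(h \right)} = - \frac{h}{2}$ ($z{\left(h \right)} = h \left(- \frac{1}{2}\right) = - \frac{h}{2}$)
$t{\left(4 \right)} \left(-100 + z{\left(3 \right)} 8\right) = 4 \left(-100 + \left(- \frac{1}{2}\right) 3 \cdot 8\right) = 4 \left(-100 - 12\right) = 4 \left(-112\right) = -448$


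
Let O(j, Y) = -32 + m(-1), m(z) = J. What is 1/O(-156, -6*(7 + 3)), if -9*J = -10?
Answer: -9/278 ≈ -0.032374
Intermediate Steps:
J = 10/9 (J = -1/9*(-10) = 10/9 ≈ 1.1111)
m(z) = 10/9
O(j, Y) = -278/9 (O(j, Y) = -32 + 10/9 = -278/9)
1/O(-156, -6*(7 + 3)) = 1/(-278/9) = -9/278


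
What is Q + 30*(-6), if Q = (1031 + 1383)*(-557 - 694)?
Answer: -3020094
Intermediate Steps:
Q = -3019914 (Q = 2414*(-1251) = -3019914)
Q + 30*(-6) = -3019914 + 30*(-6) = -3019914 - 180 = -3020094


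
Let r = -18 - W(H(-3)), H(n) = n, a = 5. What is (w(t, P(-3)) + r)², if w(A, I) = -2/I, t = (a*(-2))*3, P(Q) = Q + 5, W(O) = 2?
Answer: 441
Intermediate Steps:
P(Q) = 5 + Q
t = -30 (t = (5*(-2))*3 = -10*3 = -30)
r = -20 (r = -18 - 1*2 = -18 - 2 = -20)
(w(t, P(-3)) + r)² = (-2/(5 - 3) - 20)² = (-2/2 - 20)² = (-2*½ - 20)² = (-1 - 20)² = (-21)² = 441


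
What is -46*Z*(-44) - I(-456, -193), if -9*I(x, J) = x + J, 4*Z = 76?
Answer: 345455/9 ≈ 38384.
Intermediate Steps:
Z = 19 (Z = (¼)*76 = 19)
I(x, J) = -J/9 - x/9 (I(x, J) = -(x + J)/9 = -(J + x)/9 = -J/9 - x/9)
-46*Z*(-44) - I(-456, -193) = -46*19*(-44) - (-⅑*(-193) - ⅑*(-456)) = -874*(-44) - (193/9 + 152/3) = 38456 - 1*649/9 = 38456 - 649/9 = 345455/9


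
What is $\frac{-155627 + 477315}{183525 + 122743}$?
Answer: $\frac{80422}{76567} \approx 1.0503$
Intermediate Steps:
$\frac{-155627 + 477315}{183525 + 122743} = \frac{321688}{306268} = 321688 \cdot \frac{1}{306268} = \frac{80422}{76567}$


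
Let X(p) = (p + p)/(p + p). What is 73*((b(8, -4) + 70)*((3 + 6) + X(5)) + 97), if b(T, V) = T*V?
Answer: 34821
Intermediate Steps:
X(p) = 1 (X(p) = (2*p)/((2*p)) = (2*p)*(1/(2*p)) = 1)
73*((b(8, -4) + 70)*((3 + 6) + X(5)) + 97) = 73*((8*(-4) + 70)*((3 + 6) + 1) + 97) = 73*((-32 + 70)*(9 + 1) + 97) = 73*(38*10 + 97) = 73*(380 + 97) = 73*477 = 34821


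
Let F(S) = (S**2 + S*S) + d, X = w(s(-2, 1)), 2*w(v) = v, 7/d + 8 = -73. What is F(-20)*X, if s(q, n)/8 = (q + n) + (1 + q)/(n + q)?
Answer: 0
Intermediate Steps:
s(q, n) = 8*n + 8*q + 8*(1 + q)/(n + q) (s(q, n) = 8*((q + n) + (1 + q)/(n + q)) = 8*((n + q) + (1 + q)/(n + q)) = 8*(n + q + (1 + q)/(n + q)) = 8*n + 8*q + 8*(1 + q)/(n + q))
d = -7/81 (d = 7/(-8 - 73) = 7/(-81) = 7*(-1/81) = -7/81 ≈ -0.086420)
w(v) = v/2
X = 0 (X = (8*(1 - 2 + 1**2 + (-2)**2 + 2*1*(-2))/(1 - 2))/2 = (8*(1 - 2 + 1 + 4 - 4)/(-1))/2 = (8*(-1)*0)/2 = (1/2)*0 = 0)
F(S) = -7/81 + 2*S**2 (F(S) = (S**2 + S*S) - 7/81 = (S**2 + S**2) - 7/81 = 2*S**2 - 7/81 = -7/81 + 2*S**2)
F(-20)*X = (-7/81 + 2*(-20)**2)*0 = (-7/81 + 2*400)*0 = (-7/81 + 800)*0 = (64793/81)*0 = 0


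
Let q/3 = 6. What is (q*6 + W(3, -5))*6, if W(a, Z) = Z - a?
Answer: 600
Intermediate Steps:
q = 18 (q = 3*6 = 18)
(q*6 + W(3, -5))*6 = (18*6 + (-5 - 1*3))*6 = (108 + (-5 - 3))*6 = (108 - 8)*6 = 100*6 = 600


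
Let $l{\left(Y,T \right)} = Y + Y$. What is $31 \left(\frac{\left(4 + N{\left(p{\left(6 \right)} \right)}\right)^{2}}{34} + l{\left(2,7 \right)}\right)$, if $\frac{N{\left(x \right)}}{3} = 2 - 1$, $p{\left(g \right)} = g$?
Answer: $\frac{5735}{34} \approx 168.68$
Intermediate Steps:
$l{\left(Y,T \right)} = 2 Y$
$N{\left(x \right)} = 3$ ($N{\left(x \right)} = 3 \left(2 - 1\right) = 3 \cdot 1 = 3$)
$31 \left(\frac{\left(4 + N{\left(p{\left(6 \right)} \right)}\right)^{2}}{34} + l{\left(2,7 \right)}\right) = 31 \left(\frac{\left(4 + 3\right)^{2}}{34} + 2 \cdot 2\right) = 31 \left(7^{2} \cdot \frac{1}{34} + 4\right) = 31 \left(49 \cdot \frac{1}{34} + 4\right) = 31 \left(\frac{49}{34} + 4\right) = 31 \cdot \frac{185}{34} = \frac{5735}{34}$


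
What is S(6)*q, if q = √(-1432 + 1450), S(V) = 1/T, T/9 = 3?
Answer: √2/9 ≈ 0.15713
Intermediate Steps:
T = 27 (T = 9*3 = 27)
S(V) = 1/27
q = 3*√2 (q = √18 = 3*√2 ≈ 4.2426)
S(6)*q = (3*√2)/27 = √2/9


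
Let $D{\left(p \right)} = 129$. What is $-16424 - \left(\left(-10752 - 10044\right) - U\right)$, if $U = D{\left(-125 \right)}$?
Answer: $4501$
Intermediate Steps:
$U = 129$
$-16424 - \left(\left(-10752 - 10044\right) - U\right) = -16424 - \left(\left(-10752 - 10044\right) - 129\right) = -16424 - \left(-20796 - 129\right) = -16424 - -20925 = -16424 + 20925 = 4501$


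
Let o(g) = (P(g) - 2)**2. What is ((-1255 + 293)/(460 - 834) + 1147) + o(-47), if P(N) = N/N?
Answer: 215157/187 ≈ 1150.6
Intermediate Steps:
P(N) = 1
o(g) = 1 (o(g) = (1 - 2)**2 = (-1)**2 = 1)
((-1255 + 293)/(460 - 834) + 1147) + o(-47) = ((-1255 + 293)/(460 - 834) + 1147) + 1 = (-962/(-374) + 1147) + 1 = (-962*(-1/374) + 1147) + 1 = (481/187 + 1147) + 1 = 214970/187 + 1 = 215157/187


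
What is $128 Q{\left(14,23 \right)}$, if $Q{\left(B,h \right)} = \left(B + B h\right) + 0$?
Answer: $43008$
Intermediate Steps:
$Q{\left(B,h \right)} = B + B h$
$128 Q{\left(14,23 \right)} = 128 \cdot 14 \left(1 + 23\right) = 128 \cdot 14 \cdot 24 = 128 \cdot 336 = 43008$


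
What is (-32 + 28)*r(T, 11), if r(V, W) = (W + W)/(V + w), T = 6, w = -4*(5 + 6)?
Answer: 44/19 ≈ 2.3158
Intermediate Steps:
w = -44 (w = -4*11 = -44)
r(V, W) = 2*W/(-44 + V) (r(V, W) = (W + W)/(V - 44) = (2*W)/(-44 + V) = 2*W/(-44 + V))
(-32 + 28)*r(T, 11) = (-32 + 28)*(2*11/(-44 + 6)) = -8*11/(-38) = -8*11*(-1)/38 = -4*(-11/19) = 44/19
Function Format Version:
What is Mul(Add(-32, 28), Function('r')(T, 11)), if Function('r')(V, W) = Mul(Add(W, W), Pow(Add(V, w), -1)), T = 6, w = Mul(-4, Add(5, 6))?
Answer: Rational(44, 19) ≈ 2.3158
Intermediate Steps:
w = -44 (w = Mul(-4, 11) = -44)
Function('r')(V, W) = Mul(2, W, Pow(Add(-44, V), -1)) (Function('r')(V, W) = Mul(Add(W, W), Pow(Add(V, -44), -1)) = Mul(Mul(2, W), Pow(Add(-44, V), -1)) = Mul(2, W, Pow(Add(-44, V), -1)))
Mul(Add(-32, 28), Function('r')(T, 11)) = Mul(Add(-32, 28), Mul(2, 11, Pow(Add(-44, 6), -1))) = Mul(-4, Mul(2, 11, Pow(-38, -1))) = Mul(-4, Mul(2, 11, Rational(-1, 38))) = Mul(-4, Rational(-11, 19)) = Rational(44, 19)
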